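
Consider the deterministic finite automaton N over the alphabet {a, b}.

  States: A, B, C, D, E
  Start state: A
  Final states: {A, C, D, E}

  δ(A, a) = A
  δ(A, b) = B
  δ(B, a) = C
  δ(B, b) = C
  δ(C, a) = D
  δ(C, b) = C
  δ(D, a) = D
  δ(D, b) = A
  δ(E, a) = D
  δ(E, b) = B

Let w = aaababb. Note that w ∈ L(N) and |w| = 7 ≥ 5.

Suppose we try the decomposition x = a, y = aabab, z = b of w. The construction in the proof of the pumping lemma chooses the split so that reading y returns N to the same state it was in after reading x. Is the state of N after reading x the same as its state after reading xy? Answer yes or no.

no

State sequence: A -a-> A -a-> A -a-> A -b-> B -a-> C -b-> C

After x (step 1): A. After xy (step 6): C.
They differ (A ≠ C), so y is not a cycle from the state after x; this split is not the one the pumping-lemma construction produces, and pumping y need not keep the string in L(N).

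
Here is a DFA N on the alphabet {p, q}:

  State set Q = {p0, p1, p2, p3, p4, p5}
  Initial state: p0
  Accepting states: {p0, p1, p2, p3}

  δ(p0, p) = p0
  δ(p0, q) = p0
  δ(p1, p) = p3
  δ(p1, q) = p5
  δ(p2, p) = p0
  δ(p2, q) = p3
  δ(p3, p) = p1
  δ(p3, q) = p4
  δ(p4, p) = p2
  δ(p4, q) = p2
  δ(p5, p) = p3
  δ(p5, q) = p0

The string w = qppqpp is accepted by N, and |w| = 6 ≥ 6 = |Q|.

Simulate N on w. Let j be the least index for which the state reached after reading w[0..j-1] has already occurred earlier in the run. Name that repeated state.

p0

State sequence: p0 -q-> p0 -p-> p0 -p-> p0 -q-> p0 -p-> p0 -p-> p0
First repeat at step 1: p0 was already visited.

The earliest repeat is at step j = 1: N is in p0, which it already visited at step i = 0.
With |Q| = 6, pigeonhole forces a state repeat no later than step 6; the substring read between the first and second visits to that state can be pumped.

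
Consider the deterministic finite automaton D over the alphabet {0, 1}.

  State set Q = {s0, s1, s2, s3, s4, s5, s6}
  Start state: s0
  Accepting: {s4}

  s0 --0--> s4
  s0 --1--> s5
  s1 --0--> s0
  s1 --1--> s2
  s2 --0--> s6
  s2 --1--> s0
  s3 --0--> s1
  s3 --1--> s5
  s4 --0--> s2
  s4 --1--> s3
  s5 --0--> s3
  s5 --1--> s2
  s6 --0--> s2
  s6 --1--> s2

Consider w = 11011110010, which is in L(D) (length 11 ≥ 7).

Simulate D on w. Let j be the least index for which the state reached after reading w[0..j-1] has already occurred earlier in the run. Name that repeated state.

s2

Run of D on w = 1 1 0 1 1 1 1 0 0 1 0:
  step 0: s0  (start)
  step 1: s5  (read 1: s0→s5)
  step 2: s2  (read 1: s5→s2)
  step 3: s6  (read 0: s2→s6)
  step 4: s2  (read 1: s6→s2)   ← first repeat (s2 seen earlier)
  step 5: s0  (read 1: s2→s0)
  step 6: s5  (read 1: s0→s5)
  step 7: s2  (read 1: s5→s2)
  step 8: s6  (read 0: s2→s6)
  step 9: s2  (read 0: s6→s2)
  step 10: s0  (read 1: s2→s0)
  step 11: s4  (read 0: s0→s4)

The earliest repeat is at step j = 4: D is in s2, which it already visited at step i = 2.
With |Q| = 7, pigeonhole forces a state repeat no later than step 7; the substring read between the first and second visits to that state can be pumped.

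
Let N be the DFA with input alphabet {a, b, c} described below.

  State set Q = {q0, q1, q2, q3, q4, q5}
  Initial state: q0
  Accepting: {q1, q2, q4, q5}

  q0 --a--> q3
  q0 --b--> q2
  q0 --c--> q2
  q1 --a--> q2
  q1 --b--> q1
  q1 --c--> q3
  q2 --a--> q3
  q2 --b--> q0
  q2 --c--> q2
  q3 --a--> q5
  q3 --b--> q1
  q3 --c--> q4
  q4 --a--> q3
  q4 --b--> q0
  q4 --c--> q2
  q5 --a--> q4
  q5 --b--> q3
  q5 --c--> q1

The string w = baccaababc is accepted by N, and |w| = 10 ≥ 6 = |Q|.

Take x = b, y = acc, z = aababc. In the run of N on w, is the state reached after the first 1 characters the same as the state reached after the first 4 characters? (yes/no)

State sequence: q0 -b-> q2 -a-> q3 -c-> q4 -c-> q2

After x (step 1): q2. After xy (step 4): q2.
They match, so y = acc drives N around a cycle from q2 back to itself; pumping y any number of times keeps N in q2 before reading z, and xyⁱz ∈ L(N) for every i ≥ 0.

yes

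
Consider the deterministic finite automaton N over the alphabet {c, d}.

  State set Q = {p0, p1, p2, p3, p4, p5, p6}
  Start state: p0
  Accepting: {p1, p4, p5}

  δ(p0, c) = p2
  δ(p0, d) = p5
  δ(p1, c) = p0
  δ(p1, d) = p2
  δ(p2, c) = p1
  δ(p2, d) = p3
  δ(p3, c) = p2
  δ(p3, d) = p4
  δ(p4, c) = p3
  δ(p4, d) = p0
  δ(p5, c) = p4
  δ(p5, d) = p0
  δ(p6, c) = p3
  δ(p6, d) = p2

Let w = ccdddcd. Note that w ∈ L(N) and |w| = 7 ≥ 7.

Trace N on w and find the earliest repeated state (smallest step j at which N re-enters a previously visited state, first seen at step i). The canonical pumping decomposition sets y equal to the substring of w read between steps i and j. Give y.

Run of N on w = c c d d d c d:
  step 0: p0  (start)
  step 1: p2  (read c: p0→p2)
  step 2: p1  (read c: p2→p1)
  step 3: p2  (read d: p1→p2)   ← first repeat (p2 seen earlier)
  step 4: p3  (read d: p2→p3)
  step 5: p4  (read d: p3→p4)
  step 6: p3  (read c: p4→p3)
  step 7: p4  (read d: p3→p4)

So i = 1, j = 3, giving x = w[0:1] = c, y = w[1:3] = cd, z = w[3:7] = ddcd.
Check: |xy| = 3 ≤ 7 and |y| = 2 ≥ 1. Reading y takes N from p2 back to p2, so every xyⁱz is accepted.
Pumping length from the standard proof: p = 7 (the number of states). The repeated state found above gives |xy| = j ≤ 7 and |y| = j − i ≥ 1.

cd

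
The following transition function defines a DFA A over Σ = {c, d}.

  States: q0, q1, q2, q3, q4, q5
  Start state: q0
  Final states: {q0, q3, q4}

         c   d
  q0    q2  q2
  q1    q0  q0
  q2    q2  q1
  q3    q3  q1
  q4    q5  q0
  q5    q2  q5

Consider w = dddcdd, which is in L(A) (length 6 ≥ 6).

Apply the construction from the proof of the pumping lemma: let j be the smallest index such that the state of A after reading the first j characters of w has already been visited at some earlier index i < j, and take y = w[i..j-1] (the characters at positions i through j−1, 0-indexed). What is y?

State sequence: q0 -d-> q2 -d-> q1 -d-> q0 -c-> q2 -d-> q1 -d-> q0
First repeat at step 3: q0 was already visited.

So i = 0, j = 3, giving x = w[0:0] = ε, y = w[0:3] = ddd, z = w[3:6] = cdd.
Check: |xy| = 3 ≤ 6 and |y| = 3 ≥ 1. Reading y takes A from q0 back to q0, so every xyⁱz is accepted.
Since A has 6 states, any run of length ≥ 6 visits 6+1 states, so by pigeonhole some state repeats within the first 6 steps — that repeat gives the pumpable loop.

ddd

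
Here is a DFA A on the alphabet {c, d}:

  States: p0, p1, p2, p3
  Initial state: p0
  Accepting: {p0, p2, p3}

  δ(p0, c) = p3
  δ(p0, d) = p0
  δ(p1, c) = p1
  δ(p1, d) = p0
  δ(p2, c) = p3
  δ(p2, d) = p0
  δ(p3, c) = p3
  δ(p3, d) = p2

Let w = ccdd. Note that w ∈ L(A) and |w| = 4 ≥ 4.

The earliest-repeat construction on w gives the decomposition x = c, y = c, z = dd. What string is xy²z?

xy^2z = c·c·c·dd = cccdd.
Reading y = c takes A from p3 back to p3, so after x·y·y the machine is still in p3, and z then leads to the accepting state p0. Hence cccdd ∈ L(A).

cccdd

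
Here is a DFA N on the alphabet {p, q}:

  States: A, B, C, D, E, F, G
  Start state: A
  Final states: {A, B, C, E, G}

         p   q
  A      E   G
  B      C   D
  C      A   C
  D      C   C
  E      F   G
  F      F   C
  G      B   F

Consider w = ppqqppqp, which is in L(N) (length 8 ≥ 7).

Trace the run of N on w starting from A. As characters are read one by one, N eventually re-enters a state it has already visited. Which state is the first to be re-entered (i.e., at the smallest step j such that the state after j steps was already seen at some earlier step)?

State sequence: A -p-> E -p-> F -q-> C -q-> C -p-> A -p-> E -q-> G -p-> B
First repeat at step 4: C was already visited.

The earliest repeat is at step j = 4: N is in C, which it already visited at step i = 3.

C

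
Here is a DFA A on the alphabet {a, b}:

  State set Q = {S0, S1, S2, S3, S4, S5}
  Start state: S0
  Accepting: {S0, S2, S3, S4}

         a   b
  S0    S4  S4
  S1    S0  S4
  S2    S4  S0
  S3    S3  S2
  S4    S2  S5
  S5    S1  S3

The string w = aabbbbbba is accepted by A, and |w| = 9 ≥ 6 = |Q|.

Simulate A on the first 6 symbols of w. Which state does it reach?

S3

Run of A on the first 6 characters of w = a a b b b b:
  step 0: S0  (start)
  step 1: S4  (read a: S0→S4)
  step 2: S2  (read a: S4→S2)
  step 3: S0  (read b: S2→S0)
  step 4: S4  (read b: S0→S4)
  step 5: S5  (read b: S4→S5)
  step 6: S3  (read b: S5→S3)

After reading 6 characters, A is in state S3.
(This kind of state-tracing is the core of the pumping-lemma construction: with 6 states, pigeonhole forces a repeat within the first 6 steps.)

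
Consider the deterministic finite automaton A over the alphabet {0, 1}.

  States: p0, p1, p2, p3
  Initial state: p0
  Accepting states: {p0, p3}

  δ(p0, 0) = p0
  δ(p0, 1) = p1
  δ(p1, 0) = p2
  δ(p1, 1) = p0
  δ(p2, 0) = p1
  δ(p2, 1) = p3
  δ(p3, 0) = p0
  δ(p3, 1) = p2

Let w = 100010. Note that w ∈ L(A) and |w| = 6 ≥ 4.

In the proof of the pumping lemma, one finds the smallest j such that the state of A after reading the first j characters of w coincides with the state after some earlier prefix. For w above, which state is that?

p1

Run of A on w = 1 0 0 0 1 0:
  step 0: p0  (start)
  step 1: p1  (read 1: p0→p1)
  step 2: p2  (read 0: p1→p2)
  step 3: p1  (read 0: p2→p1)   ← first repeat (p1 seen earlier)
  step 4: p2  (read 0: p1→p2)
  step 5: p3  (read 1: p2→p3)
  step 6: p0  (read 0: p3→p0)

The earliest repeat is at step j = 3: A is in p1, which it already visited at step i = 1.
The DFA has 4 states, so the proof of the pumping lemma guarantees a repeated state among the first 4+1 visited; the segment between the two visits is the pumpable y.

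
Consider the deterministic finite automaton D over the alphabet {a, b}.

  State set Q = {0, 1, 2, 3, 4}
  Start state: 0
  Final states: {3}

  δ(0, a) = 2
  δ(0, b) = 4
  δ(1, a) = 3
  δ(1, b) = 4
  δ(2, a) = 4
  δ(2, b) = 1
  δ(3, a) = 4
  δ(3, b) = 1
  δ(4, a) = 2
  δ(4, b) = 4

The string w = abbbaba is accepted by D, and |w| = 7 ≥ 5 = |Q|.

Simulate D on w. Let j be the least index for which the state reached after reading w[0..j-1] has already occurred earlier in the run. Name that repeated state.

Run of D on w = a b b b a b a:
  step 0: 0  (start)
  step 1: 2  (read a: 0→2)
  step 2: 1  (read b: 2→1)
  step 3: 4  (read b: 1→4)
  step 4: 4  (read b: 4→4)   ← first repeat (4 seen earlier)
  step 5: 2  (read a: 4→2)
  step 6: 1  (read b: 2→1)
  step 7: 3  (read a: 1→3)

The earliest repeat is at step j = 4: D is in 4, which it already visited at step i = 3.

4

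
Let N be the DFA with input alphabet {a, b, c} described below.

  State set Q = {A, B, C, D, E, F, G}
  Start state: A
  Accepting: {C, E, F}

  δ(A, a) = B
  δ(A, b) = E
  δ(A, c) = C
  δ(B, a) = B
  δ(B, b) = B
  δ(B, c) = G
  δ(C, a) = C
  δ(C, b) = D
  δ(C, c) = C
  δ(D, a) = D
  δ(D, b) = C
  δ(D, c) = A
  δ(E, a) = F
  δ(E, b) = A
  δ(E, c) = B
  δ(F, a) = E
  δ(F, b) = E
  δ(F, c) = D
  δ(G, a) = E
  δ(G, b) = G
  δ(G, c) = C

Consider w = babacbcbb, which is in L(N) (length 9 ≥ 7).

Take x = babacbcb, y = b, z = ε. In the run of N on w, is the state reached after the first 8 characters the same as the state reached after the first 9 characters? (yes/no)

no

Run of N on the first 9 characters of w = b a b a c b c b b:
  step 0: A  (start)
  step 1: E  (read b: A→E)
  step 2: F  (read a: E→F)
  step 3: E  (read b: F→E)
  step 4: F  (read a: E→F)
  step 5: D  (read c: F→D)
  step 6: C  (read b: D→C)
  step 7: C  (read c: C→C)
  step 8: D  (read b: C→D)
  step 9: C  (read b: D→C)

After x (step 8): D. After xy (step 9): C.
They differ (D ≠ C), so y is not a cycle from the state after x; this split is not the one the pumping-lemma construction produces, and pumping y need not keep the string in L(N).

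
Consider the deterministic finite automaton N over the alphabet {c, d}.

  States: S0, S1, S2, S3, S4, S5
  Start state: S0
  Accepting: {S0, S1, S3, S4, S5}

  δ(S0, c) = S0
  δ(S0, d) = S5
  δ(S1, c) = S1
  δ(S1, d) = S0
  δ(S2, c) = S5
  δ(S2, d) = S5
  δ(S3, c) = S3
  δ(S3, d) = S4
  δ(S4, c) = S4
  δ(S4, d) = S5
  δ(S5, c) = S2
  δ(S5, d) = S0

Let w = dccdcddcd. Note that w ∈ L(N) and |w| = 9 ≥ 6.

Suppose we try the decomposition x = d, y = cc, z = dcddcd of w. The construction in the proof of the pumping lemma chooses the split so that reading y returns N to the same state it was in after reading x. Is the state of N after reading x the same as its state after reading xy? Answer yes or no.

Run of N on the first 3 characters of w = d c c:
  step 0: S0  (start)
  step 1: S5  (read d: S0→S5)
  step 2: S2  (read c: S5→S2)
  step 3: S5  (read c: S2→S5)

After x (step 1): S5. After xy (step 3): S5.
They match, so y = cc drives N around a cycle from S5 back to itself; pumping y any number of times keeps N in S5 before reading z, and xyⁱz ∈ L(N) for every i ≥ 0.

yes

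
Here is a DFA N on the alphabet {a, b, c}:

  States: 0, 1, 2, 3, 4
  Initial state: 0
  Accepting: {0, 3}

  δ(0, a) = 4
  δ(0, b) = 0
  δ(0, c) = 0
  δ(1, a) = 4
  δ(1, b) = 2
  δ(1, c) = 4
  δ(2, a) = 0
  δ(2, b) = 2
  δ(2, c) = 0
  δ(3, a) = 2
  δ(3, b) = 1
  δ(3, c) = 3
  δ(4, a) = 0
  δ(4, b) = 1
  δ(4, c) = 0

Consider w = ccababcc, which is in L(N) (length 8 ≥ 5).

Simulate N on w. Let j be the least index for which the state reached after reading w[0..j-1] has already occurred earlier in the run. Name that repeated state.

0

State sequence: 0 -c-> 0 -c-> 0 -a-> 4 -b-> 1 -a-> 4 -b-> 1 -c-> 4 -c-> 0
First repeat at step 1: 0 was already visited.

The earliest repeat is at step j = 1: N is in 0, which it already visited at step i = 0.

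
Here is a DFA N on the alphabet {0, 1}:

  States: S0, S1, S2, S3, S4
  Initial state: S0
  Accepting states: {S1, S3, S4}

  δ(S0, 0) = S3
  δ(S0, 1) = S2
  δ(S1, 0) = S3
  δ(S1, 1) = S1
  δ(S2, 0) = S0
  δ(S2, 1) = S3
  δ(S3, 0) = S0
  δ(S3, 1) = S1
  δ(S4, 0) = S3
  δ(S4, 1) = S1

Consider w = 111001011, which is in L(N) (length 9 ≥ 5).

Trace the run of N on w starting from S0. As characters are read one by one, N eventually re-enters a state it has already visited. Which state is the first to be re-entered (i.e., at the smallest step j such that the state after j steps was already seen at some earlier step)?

S3

Run of N on w = 1 1 1 0 0 1 0 1 1:
  step 0: S0  (start)
  step 1: S2  (read 1: S0→S2)
  step 2: S3  (read 1: S2→S3)
  step 3: S1  (read 1: S3→S1)
  step 4: S3  (read 0: S1→S3)   ← first repeat (S3 seen earlier)
  step 5: S0  (read 0: S3→S0)
  step 6: S2  (read 1: S0→S2)
  step 7: S0  (read 0: S2→S0)
  step 8: S2  (read 1: S0→S2)
  step 9: S3  (read 1: S2→S3)

The earliest repeat is at step j = 4: N is in S3, which it already visited at step i = 2.
Pumping length from the standard proof: p = 5 (the number of states). The repeated state found above gives |xy| = j ≤ 5 and |y| = j − i ≥ 1.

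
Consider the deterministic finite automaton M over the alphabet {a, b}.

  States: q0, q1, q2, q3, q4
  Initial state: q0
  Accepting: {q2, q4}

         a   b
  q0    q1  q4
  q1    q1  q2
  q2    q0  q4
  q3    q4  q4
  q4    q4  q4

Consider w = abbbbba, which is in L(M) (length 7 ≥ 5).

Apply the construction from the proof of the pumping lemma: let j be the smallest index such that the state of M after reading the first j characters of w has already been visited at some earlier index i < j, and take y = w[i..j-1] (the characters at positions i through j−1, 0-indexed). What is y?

Run of M on w = a b b b b b a:
  step 0: q0  (start)
  step 1: q1  (read a: q0→q1)
  step 2: q2  (read b: q1→q2)
  step 3: q4  (read b: q2→q4)
  step 4: q4  (read b: q4→q4)   ← first repeat (q4 seen earlier)
  step 5: q4  (read b: q4→q4)
  step 6: q4  (read b: q4→q4)
  step 7: q4  (read a: q4→q4)

So i = 3, j = 4, giving x = w[0:3] = abb, y = w[3:4] = b, z = w[4:7] = bba.
Check: |xy| = 4 ≤ 5 and |y| = 1 ≥ 1. Reading y takes M from q4 back to q4, so every xyⁱz is accepted.

b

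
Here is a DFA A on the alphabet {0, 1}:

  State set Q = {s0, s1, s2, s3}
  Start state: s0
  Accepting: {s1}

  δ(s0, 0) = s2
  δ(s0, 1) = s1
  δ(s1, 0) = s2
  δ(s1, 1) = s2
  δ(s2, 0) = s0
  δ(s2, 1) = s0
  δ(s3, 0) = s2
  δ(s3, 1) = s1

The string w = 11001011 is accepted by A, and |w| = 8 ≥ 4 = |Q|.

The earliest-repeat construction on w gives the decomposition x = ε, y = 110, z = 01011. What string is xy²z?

xy^2z = ε·110·110·01011 = 11011001011.
Reading y = 110 takes A from s0 back to s0, so after x·y·y the machine is still in s0, and z then leads to the accepting state s1. Hence 11011001011 ∈ L(A).

11011001011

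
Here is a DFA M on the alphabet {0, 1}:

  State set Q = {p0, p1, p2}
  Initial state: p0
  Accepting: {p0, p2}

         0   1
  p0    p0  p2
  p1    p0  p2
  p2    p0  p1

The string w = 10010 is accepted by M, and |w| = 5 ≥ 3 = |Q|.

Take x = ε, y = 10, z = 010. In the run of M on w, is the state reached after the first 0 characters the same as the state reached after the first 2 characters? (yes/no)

State sequence: p0 -1-> p2 -0-> p0

After x (step 0): p0. After xy (step 2): p0.
They match, so y = 10 drives M around a cycle from p0 back to itself; pumping y any number of times keeps M in p0 before reading z, and xyⁱz ∈ L(M) for every i ≥ 0.

yes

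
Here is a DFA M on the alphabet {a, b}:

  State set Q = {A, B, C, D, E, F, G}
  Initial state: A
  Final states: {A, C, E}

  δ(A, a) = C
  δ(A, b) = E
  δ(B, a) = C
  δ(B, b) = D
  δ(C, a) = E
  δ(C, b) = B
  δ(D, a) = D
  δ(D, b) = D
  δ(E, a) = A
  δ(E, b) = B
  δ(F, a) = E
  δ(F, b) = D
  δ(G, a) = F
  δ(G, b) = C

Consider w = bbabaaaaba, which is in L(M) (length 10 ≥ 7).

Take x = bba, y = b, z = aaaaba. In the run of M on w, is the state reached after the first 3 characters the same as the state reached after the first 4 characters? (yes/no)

Run of M on the first 4 characters of w = b b a b:
  step 0: A  (start)
  step 1: E  (read b: A→E)
  step 2: B  (read b: E→B)
  step 3: C  (read a: B→C)
  step 4: B  (read b: C→B)

After x (step 3): C. After xy (step 4): B.
They differ (C ≠ B), so y is not a cycle from the state after x; this split is not the one the pumping-lemma construction produces, and pumping y need not keep the string in L(M).

no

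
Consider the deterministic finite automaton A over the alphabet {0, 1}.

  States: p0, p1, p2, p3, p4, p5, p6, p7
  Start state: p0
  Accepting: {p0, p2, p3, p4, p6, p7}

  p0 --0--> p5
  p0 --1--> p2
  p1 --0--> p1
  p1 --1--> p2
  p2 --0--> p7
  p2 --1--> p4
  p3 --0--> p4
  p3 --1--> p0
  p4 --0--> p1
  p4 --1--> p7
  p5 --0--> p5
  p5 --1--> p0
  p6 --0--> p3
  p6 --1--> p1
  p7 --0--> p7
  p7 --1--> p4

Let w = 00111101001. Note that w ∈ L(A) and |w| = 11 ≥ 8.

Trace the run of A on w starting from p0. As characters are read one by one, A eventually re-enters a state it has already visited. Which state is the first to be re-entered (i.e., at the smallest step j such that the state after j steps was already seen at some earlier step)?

Run of A on w = 0 0 1 1 1 1 0 1 0 0 1:
  step 0: p0  (start)
  step 1: p5  (read 0: p0→p5)
  step 2: p5  (read 0: p5→p5)   ← first repeat (p5 seen earlier)
  step 3: p0  (read 1: p5→p0)
  step 4: p2  (read 1: p0→p2)
  step 5: p4  (read 1: p2→p4)
  step 6: p7  (read 1: p4→p7)
  step 7: p7  (read 0: p7→p7)
  step 8: p4  (read 1: p7→p4)
  step 9: p1  (read 0: p4→p1)
  step 10: p1  (read 0: p1→p1)
  step 11: p2  (read 1: p1→p2)

The earliest repeat is at step j = 2: A is in p5, which it already visited at step i = 1.
With |Q| = 8, pigeonhole forces a state repeat no later than step 8; the substring read between the first and second visits to that state can be pumped.

p5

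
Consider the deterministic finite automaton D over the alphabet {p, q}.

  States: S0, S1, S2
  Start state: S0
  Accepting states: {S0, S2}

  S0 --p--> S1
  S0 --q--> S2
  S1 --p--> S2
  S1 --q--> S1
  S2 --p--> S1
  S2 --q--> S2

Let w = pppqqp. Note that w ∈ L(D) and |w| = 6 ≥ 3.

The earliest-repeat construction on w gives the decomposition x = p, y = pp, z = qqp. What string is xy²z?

pppppqqp

xy^2z = p·pp·pp·qqp = pppppqqp.
Reading y = pp takes D from S1 back to S1, so after x·y·y the machine is still in S1, and z then leads to the accepting state S2. Hence pppppqqp ∈ L(D).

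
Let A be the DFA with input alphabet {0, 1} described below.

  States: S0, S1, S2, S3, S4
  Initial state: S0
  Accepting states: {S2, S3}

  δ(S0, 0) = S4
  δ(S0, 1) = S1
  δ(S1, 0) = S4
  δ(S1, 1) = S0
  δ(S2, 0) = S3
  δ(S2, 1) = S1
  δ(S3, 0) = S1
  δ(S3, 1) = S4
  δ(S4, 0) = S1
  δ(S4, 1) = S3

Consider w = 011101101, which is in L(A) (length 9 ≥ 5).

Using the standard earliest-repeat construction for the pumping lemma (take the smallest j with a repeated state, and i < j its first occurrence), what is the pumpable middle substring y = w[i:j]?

11

State sequence: S0 -0-> S4 -1-> S3 -1-> S4 -1-> S3 -0-> S1 -1-> S0 -1-> S1 -0-> S4 -1-> S3
First repeat at step 3: S4 was already visited.

So i = 1, j = 3, giving x = w[0:1] = 0, y = w[1:3] = 11, z = w[3:9] = 101101.
Check: |xy| = 3 ≤ 5 and |y| = 2 ≥ 1. Reading y takes A from S4 back to S4, so every xyⁱz is accepted.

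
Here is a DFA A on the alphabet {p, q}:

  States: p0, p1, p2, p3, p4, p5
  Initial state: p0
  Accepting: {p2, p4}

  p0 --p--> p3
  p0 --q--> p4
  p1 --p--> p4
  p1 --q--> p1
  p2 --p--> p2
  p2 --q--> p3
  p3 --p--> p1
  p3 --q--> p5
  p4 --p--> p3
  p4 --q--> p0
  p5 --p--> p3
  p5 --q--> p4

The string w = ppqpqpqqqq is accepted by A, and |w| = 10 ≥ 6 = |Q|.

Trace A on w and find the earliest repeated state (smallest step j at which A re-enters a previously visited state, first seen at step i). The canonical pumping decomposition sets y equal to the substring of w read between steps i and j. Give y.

q

Run of A on w = p p q p q p q q q q:
  step 0: p0  (start)
  step 1: p3  (read p: p0→p3)
  step 2: p1  (read p: p3→p1)
  step 3: p1  (read q: p1→p1)   ← first repeat (p1 seen earlier)
  step 4: p4  (read p: p1→p4)
  step 5: p0  (read q: p4→p0)
  step 6: p3  (read p: p0→p3)
  step 7: p5  (read q: p3→p5)
  step 8: p4  (read q: p5→p4)
  step 9: p0  (read q: p4→p0)
  step 10: p4  (read q: p0→p4)

So i = 2, j = 3, giving x = w[0:2] = pp, y = w[2:3] = q, z = w[3:10] = pqpqqqq.
Check: |xy| = 3 ≤ 6 and |y| = 1 ≥ 1. Reading y takes A from p1 back to p1, so every xyⁱz is accepted.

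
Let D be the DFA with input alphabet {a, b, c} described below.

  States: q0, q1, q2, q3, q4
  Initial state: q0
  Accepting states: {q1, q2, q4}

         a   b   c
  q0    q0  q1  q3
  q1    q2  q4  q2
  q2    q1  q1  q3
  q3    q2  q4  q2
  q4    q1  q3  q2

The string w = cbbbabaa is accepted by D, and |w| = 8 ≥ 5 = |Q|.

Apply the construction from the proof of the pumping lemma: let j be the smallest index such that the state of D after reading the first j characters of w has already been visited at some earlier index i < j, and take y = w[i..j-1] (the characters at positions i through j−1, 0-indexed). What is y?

bb

State sequence: q0 -c-> q3 -b-> q4 -b-> q3 -b-> q4 -a-> q1 -b-> q4 -a-> q1 -a-> q2
First repeat at step 3: q3 was already visited.

So i = 1, j = 3, giving x = w[0:1] = c, y = w[1:3] = bb, z = w[3:8] = babaa.
Check: |xy| = 3 ≤ 5 and |y| = 2 ≥ 1. Reading y takes D from q3 back to q3, so every xyⁱz is accepted.
Since D has 5 states, any run of length ≥ 5 visits 5+1 states, so by pigeonhole some state repeats within the first 5 steps — that repeat gives the pumpable loop.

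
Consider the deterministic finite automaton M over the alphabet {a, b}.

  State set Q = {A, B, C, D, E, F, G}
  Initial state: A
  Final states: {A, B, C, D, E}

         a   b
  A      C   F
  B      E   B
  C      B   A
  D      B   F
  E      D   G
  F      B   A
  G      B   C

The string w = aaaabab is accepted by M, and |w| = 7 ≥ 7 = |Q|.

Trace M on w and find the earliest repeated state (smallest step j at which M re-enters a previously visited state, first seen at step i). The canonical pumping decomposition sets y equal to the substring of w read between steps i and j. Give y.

aaba

Run of M on w = a a a a b a b:
  step 0: A  (start)
  step 1: C  (read a: A→C)
  step 2: B  (read a: C→B)
  step 3: E  (read a: B→E)
  step 4: D  (read a: E→D)
  step 5: F  (read b: D→F)
  step 6: B  (read a: F→B)   ← first repeat (B seen earlier)
  step 7: B  (read b: B→B)

So i = 2, j = 6, giving x = w[0:2] = aa, y = w[2:6] = aaba, z = w[6:7] = b.
Check: |xy| = 6 ≤ 7 and |y| = 4 ≥ 1. Reading y takes M from B back to B, so every xyⁱz is accepted.
Pumping length from the standard proof: p = 7 (the number of states). The repeated state found above gives |xy| = j ≤ 7 and |y| = j − i ≥ 1.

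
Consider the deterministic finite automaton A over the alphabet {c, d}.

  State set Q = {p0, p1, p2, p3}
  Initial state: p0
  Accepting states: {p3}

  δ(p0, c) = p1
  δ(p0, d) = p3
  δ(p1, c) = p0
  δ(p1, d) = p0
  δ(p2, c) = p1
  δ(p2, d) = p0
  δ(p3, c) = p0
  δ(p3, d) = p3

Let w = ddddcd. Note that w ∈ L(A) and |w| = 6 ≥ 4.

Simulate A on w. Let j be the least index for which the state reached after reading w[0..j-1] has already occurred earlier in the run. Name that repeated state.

Run of A on w = d d d d c d:
  step 0: p0  (start)
  step 1: p3  (read d: p0→p3)
  step 2: p3  (read d: p3→p3)   ← first repeat (p3 seen earlier)
  step 3: p3  (read d: p3→p3)
  step 4: p3  (read d: p3→p3)
  step 5: p0  (read c: p3→p0)
  step 6: p3  (read d: p0→p3)

The earliest repeat is at step j = 2: A is in p3, which it already visited at step i = 1.
The DFA has 4 states, so the proof of the pumping lemma guarantees a repeated state among the first 4+1 visited; the segment between the two visits is the pumpable y.

p3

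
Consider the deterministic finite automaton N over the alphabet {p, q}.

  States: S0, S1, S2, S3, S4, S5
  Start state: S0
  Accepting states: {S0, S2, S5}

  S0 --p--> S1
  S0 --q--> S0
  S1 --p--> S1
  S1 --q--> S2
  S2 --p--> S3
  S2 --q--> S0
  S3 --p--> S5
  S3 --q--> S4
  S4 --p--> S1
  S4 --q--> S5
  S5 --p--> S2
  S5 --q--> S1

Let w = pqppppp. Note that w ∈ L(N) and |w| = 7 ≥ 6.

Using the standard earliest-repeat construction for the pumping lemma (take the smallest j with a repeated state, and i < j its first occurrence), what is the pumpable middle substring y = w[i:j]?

State sequence: S0 -p-> S1 -q-> S2 -p-> S3 -p-> S5 -p-> S2 -p-> S3 -p-> S5
First repeat at step 5: S2 was already visited.

So i = 2, j = 5, giving x = w[0:2] = pq, y = w[2:5] = ppp, z = w[5:7] = pp.
Check: |xy| = 5 ≤ 6 and |y| = 3 ≥ 1. Reading y takes N from S2 back to S2, so every xyⁱz is accepted.

ppp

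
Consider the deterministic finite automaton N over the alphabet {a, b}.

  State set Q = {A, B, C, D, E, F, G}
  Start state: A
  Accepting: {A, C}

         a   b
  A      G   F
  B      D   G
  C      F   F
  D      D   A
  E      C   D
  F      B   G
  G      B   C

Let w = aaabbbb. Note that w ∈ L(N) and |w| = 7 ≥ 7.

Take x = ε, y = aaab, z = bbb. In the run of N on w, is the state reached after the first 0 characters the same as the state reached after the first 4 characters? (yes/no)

yes

State sequence: A -a-> G -a-> B -a-> D -b-> A

After x (step 0): A. After xy (step 4): A.
They match, so y = aaab drives N around a cycle from A back to itself; pumping y any number of times keeps N in A before reading z, and xyⁱz ∈ L(N) for every i ≥ 0.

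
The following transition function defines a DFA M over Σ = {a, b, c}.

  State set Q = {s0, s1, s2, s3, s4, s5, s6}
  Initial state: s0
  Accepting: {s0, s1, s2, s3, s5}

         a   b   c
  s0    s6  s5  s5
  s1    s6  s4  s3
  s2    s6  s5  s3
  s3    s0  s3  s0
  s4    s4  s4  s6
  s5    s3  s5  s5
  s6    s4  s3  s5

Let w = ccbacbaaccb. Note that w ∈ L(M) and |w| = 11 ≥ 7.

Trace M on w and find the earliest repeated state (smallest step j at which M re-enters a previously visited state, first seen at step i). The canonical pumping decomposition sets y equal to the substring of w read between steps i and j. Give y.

State sequence: s0 -c-> s5 -c-> s5 -b-> s5 -a-> s3 -c-> s0 -b-> s5 -a-> s3 -a-> s0 -c-> s5 -c-> s5 -b-> s5
First repeat at step 2: s5 was already visited.

So i = 1, j = 2, giving x = w[0:1] = c, y = w[1:2] = c, z = w[2:11] = bacbaaccb.
Check: |xy| = 2 ≤ 7 and |y| = 1 ≥ 1. Reading y takes M from s5 back to s5, so every xyⁱz is accepted.
Pumping length from the standard proof: p = 7 (the number of states). The repeated state found above gives |xy| = j ≤ 7 and |y| = j − i ≥ 1.

c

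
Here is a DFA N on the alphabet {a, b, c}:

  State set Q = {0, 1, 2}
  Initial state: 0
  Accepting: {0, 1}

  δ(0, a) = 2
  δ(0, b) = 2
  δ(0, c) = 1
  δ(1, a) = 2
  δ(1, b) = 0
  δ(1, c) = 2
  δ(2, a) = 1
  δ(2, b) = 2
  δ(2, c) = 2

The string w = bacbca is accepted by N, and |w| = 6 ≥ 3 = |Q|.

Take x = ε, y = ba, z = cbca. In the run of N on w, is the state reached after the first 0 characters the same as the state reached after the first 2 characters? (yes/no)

no

State sequence: 0 -b-> 2 -a-> 1

After x (step 0): 0. After xy (step 2): 1.
They differ (0 ≠ 1), so y is not a cycle from the state after x; this split is not the one the pumping-lemma construction produces, and pumping y need not keep the string in L(N).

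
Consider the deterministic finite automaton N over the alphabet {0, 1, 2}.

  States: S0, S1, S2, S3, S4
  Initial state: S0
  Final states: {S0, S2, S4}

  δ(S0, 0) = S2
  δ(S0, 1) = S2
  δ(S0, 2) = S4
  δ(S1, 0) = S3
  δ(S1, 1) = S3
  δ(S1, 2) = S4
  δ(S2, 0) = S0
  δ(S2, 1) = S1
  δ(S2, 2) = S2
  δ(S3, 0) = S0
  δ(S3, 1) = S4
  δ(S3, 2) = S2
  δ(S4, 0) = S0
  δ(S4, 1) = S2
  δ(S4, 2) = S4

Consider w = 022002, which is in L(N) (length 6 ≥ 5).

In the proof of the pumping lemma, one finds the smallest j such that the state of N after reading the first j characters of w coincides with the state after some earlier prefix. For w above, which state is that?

State sequence: S0 -0-> S2 -2-> S2 -2-> S2 -0-> S0 -0-> S2 -2-> S2
First repeat at step 2: S2 was already visited.

The earliest repeat is at step j = 2: N is in S2, which it already visited at step i = 1.
Pumping length from the standard proof: p = 5 (the number of states). The repeated state found above gives |xy| = j ≤ 5 and |y| = j − i ≥ 1.

S2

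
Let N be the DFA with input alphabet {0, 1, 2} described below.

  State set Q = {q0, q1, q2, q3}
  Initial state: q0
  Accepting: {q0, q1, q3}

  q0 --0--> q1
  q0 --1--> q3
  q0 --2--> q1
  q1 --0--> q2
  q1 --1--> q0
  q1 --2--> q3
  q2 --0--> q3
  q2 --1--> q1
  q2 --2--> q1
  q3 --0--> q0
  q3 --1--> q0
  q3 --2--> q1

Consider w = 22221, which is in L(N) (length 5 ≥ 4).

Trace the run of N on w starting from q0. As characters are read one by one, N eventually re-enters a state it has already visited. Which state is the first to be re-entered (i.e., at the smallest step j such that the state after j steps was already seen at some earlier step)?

State sequence: q0 -2-> q1 -2-> q3 -2-> q1 -2-> q3 -1-> q0
First repeat at step 3: q1 was already visited.

The earliest repeat is at step j = 3: N is in q1, which it already visited at step i = 1.
With |Q| = 4, pigeonhole forces a state repeat no later than step 4; the substring read between the first and second visits to that state can be pumped.

q1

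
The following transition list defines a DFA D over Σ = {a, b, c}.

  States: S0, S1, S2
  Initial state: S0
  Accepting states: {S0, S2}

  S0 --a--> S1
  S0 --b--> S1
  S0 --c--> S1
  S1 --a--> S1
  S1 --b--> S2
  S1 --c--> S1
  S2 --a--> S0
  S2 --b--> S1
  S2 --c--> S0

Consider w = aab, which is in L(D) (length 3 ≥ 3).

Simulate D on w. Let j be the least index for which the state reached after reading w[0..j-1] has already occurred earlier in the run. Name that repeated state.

Run of D on w = a a b:
  step 0: S0  (start)
  step 1: S1  (read a: S0→S1)
  step 2: S1  (read a: S1→S1)   ← first repeat (S1 seen earlier)
  step 3: S2  (read b: S1→S2)

The earliest repeat is at step j = 2: D is in S1, which it already visited at step i = 1.
With |Q| = 3, pigeonhole forces a state repeat no later than step 3; the substring read between the first and second visits to that state can be pumped.

S1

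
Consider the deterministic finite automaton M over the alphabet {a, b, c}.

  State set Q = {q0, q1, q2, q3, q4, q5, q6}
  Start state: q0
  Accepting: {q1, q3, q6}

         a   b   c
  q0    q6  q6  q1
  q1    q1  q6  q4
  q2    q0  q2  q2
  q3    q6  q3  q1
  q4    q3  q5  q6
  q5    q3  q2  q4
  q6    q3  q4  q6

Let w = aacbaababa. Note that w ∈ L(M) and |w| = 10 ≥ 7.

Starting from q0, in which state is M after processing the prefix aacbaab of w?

q4

State sequence: q0 -a-> q6 -a-> q3 -c-> q1 -b-> q6 -a-> q3 -a-> q6 -b-> q4

After reading 7 characters, M is in state q4.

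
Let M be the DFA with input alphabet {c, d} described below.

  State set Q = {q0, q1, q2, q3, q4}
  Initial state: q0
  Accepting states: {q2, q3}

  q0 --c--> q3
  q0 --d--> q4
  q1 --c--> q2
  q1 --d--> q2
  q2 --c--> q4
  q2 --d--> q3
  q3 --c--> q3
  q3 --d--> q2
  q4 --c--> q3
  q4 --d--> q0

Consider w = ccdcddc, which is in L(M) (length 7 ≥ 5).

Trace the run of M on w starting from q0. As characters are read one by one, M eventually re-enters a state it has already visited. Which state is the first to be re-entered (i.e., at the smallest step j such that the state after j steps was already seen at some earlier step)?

q3

State sequence: q0 -c-> q3 -c-> q3 -d-> q2 -c-> q4 -d-> q0 -d-> q4 -c-> q3
First repeat at step 2: q3 was already visited.

The earliest repeat is at step j = 2: M is in q3, which it already visited at step i = 1.
With |Q| = 5, pigeonhole forces a state repeat no later than step 5; the substring read between the first and second visits to that state can be pumped.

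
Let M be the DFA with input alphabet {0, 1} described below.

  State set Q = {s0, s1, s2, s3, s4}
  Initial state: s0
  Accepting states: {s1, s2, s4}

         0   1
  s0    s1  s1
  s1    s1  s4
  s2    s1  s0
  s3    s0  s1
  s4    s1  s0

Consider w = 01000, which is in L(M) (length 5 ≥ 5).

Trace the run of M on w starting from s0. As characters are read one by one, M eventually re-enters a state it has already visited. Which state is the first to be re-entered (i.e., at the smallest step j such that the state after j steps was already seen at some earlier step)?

s1

Run of M on w = 0 1 0 0 0:
  step 0: s0  (start)
  step 1: s1  (read 0: s0→s1)
  step 2: s4  (read 1: s1→s4)
  step 3: s1  (read 0: s4→s1)   ← first repeat (s1 seen earlier)
  step 4: s1  (read 0: s1→s1)
  step 5: s1  (read 0: s1→s1)

The earliest repeat is at step j = 3: M is in s1, which it already visited at step i = 1.
Since M has 5 states, any run of length ≥ 5 visits 5+1 states, so by pigeonhole some state repeats within the first 5 steps — that repeat gives the pumpable loop.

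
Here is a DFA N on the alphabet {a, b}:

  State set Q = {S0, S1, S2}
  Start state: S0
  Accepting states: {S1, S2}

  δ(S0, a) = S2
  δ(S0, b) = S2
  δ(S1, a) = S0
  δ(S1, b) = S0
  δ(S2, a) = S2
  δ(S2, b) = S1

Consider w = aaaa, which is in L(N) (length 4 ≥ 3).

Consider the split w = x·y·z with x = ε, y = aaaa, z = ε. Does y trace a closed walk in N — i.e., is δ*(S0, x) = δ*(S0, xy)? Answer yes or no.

no

Run of N on the first 4 characters of w = a a a a:
  step 0: S0  (start)
  step 1: S2  (read a: S0→S2)
  step 2: S2  (read a: S2→S2)
  step 3: S2  (read a: S2→S2)
  step 4: S2  (read a: S2→S2)

After x (step 0): S0. After xy (step 4): S2.
They differ (S0 ≠ S2), so y is not a cycle from the state after x; this split is not the one the pumping-lemma construction produces, and pumping y need not keep the string in L(N).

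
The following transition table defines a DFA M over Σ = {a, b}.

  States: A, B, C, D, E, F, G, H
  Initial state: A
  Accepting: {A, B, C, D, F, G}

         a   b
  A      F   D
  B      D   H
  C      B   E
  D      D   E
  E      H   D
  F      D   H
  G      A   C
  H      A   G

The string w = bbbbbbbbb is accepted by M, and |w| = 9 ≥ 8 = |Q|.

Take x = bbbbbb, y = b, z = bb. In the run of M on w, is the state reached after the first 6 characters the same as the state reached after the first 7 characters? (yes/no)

no

Run of M on the first 7 characters of w = b b b b b b b:
  step 0: A  (start)
  step 1: D  (read b: A→D)
  step 2: E  (read b: D→E)
  step 3: D  (read b: E→D)
  step 4: E  (read b: D→E)
  step 5: D  (read b: E→D)
  step 6: E  (read b: D→E)
  step 7: D  (read b: E→D)

After x (step 6): E. After xy (step 7): D.
They differ (E ≠ D), so y is not a cycle from the state after x; this split is not the one the pumping-lemma construction produces, and pumping y need not keep the string in L(M).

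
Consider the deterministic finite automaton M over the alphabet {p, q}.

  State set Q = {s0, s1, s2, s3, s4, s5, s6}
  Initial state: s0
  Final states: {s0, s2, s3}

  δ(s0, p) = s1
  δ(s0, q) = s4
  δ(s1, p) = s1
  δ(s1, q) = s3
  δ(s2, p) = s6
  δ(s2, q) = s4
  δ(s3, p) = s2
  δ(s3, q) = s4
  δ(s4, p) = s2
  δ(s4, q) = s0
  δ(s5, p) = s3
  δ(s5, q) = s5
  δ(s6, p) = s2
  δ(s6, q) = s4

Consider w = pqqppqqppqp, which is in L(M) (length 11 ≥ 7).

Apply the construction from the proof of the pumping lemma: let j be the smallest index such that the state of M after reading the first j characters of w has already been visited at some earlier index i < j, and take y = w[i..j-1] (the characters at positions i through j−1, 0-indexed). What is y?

State sequence: s0 -p-> s1 -q-> s3 -q-> s4 -p-> s2 -p-> s6 -q-> s4 -q-> s0 -p-> s1 -p-> s1 -q-> s3 -p-> s2
First repeat at step 6: s4 was already visited.

So i = 3, j = 6, giving x = w[0:3] = pqq, y = w[3:6] = ppq, z = w[6:11] = qppqp.
Check: |xy| = 6 ≤ 7 and |y| = 3 ≥ 1. Reading y takes M from s4 back to s4, so every xyⁱz is accepted.

ppq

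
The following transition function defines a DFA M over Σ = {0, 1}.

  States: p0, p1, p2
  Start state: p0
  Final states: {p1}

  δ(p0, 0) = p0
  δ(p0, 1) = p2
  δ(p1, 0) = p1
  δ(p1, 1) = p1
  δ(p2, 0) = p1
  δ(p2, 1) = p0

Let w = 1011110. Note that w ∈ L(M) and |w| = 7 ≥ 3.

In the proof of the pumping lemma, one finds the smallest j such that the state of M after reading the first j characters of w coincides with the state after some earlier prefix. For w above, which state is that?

p1

State sequence: p0 -1-> p2 -0-> p1 -1-> p1 -1-> p1 -1-> p1 -1-> p1 -0-> p1
First repeat at step 3: p1 was already visited.

The earliest repeat is at step j = 3: M is in p1, which it already visited at step i = 2.
The DFA has 3 states, so the proof of the pumping lemma guarantees a repeated state among the first 3+1 visited; the segment between the two visits is the pumpable y.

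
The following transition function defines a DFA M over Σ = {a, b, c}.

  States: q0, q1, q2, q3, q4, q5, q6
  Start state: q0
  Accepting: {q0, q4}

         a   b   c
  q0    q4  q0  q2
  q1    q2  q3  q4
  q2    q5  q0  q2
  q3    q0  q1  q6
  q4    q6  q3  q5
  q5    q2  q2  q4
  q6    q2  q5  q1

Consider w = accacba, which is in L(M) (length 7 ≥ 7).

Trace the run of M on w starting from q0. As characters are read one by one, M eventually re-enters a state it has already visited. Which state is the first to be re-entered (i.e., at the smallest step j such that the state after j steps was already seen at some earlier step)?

q4

Run of M on w = a c c a c b a:
  step 0: q0  (start)
  step 1: q4  (read a: q0→q4)
  step 2: q5  (read c: q4→q5)
  step 3: q4  (read c: q5→q4)   ← first repeat (q4 seen earlier)
  step 4: q6  (read a: q4→q6)
  step 5: q1  (read c: q6→q1)
  step 6: q3  (read b: q1→q3)
  step 7: q0  (read a: q3→q0)

The earliest repeat is at step j = 3: M is in q4, which it already visited at step i = 1.
Since M has 7 states, any run of length ≥ 7 visits 7+1 states, so by pigeonhole some state repeats within the first 7 steps — that repeat gives the pumpable loop.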